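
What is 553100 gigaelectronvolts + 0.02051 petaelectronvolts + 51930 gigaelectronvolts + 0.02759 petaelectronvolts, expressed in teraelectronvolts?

In teraelectronvolts:
  553100 gigaelectronvolts = 553100 × 10^-3 teraelectronvolts = 553.1
  0.02051 petaelectronvolts = 0.02051 × 10^3 teraelectronvolts = 20.51
  51930 gigaelectronvolts = 51930 × 10^-3 teraelectronvolts = 51.93
  0.02759 petaelectronvolts = 0.02759 × 10^3 teraelectronvolts = 27.59
Sum: 553.1 + 20.51 + 51.93 + 27.59 = 653.13

653.13 teraelectronvolts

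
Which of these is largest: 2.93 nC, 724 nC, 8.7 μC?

8.7 μC

2.93 nC = 0.00000000293 C
724 nC = 0.000000724 C
8.7 μC = 0.0000087 C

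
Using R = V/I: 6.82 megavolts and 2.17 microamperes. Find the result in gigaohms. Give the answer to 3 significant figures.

(6.82 × 10^6) / (2.17 × 10^-6) = 3.1429 × 10^12 Ω

3140 gigaohms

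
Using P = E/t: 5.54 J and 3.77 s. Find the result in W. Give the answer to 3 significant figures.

1.47 W

(5.54) / (3.77) = 1.4695 W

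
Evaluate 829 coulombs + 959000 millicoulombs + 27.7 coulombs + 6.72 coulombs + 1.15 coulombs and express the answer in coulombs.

In coulombs:
  829 coulombs → 829
  959000 millicoulombs = 959000e-3 coulombs = 959
  27.7 coulombs → 27.7
  6.72 coulombs → 6.72
  1.15 coulombs → 1.15
Sum: 829 + 959 + 27.7 + 6.72 + 1.15 = 1823.57

1823.57 coulombs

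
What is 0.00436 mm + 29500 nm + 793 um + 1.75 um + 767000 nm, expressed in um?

In um:
  0.00436 mm = 0.00436 × 10³ um = 4.36
  29500 nm = 29500 × 10⁻³ um = 29.5
  793 um → 793
  1.75 um → 1.75
  767000 nm = 767000 × 10⁻³ um = 767
Sum: 4.36 + 29.5 + 793 + 1.75 + 767 = 1595.61

1595.61 um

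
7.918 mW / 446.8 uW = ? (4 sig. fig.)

17.72

(7.918 × 10⁻³) / (446.8 × 10⁻⁶) = 0.017722 × 10³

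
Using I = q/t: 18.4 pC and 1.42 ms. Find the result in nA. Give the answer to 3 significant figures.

13.0 nA

(18.4e-12) / (1.42e-3) = 12.958e-9 A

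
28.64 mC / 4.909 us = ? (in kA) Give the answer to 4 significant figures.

5.834 kA

(28.64e-3) / (4.909e-6) = 5.83418e3 A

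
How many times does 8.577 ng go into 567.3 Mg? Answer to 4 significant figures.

66140000000000000

(567.3e6) / (8.577e-9) = 66.142e15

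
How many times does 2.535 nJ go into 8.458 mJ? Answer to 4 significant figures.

(8.458 × 10^-3) / (2.535 × 10^-9) = 3.3365 × 10^6

3336000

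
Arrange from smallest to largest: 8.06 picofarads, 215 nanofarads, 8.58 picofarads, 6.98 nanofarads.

8.06 picofarads < 8.58 picofarads < 6.98 nanofarads < 215 nanofarads

8.06 picofarads = 0.00000000000806 farads
215 nanofarads = 0.000000215 farads
8.58 picofarads = 0.00000000000858 farads
6.98 nanofarads = 0.00000000698 farads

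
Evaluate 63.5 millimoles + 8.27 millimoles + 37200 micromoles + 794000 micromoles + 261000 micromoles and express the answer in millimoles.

1163.97 millimoles

In millimoles:
  63.5 millimoles → 63.5
  8.27 millimoles → 8.27
  37200 micromoles = 37200 × 10^-3 millimoles = 37.2
  794000 micromoles = 794000 × 10^-3 millimoles = 794
  261000 micromoles = 261000 × 10^-3 millimoles = 261
Sum: 63.5 + 8.27 + 37.2 + 794 + 261 = 1163.97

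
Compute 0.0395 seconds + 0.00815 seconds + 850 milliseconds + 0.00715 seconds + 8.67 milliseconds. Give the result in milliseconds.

913.47 milliseconds

In milliseconds:
  0.0395 seconds = 0.0395 × 10^3 milliseconds = 39.5
  0.00815 seconds = 0.00815 × 10^3 milliseconds = 8.15
  850 milliseconds → 850
  0.00715 seconds = 0.00715 × 10^3 milliseconds = 7.15
  8.67 milliseconds → 8.67
Sum: 39.5 + 8.15 + 850 + 7.15 + 8.67 = 913.47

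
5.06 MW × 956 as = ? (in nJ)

4.83736 nJ

5.06 × 10⁶ × 956 × 10⁻¹⁸ = 4837.36 × 10⁻¹² J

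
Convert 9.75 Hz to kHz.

(no prefix) = 10^0, kilo = 10^3; factor is 10^-3.
9.75 × 10^-3 = 0.00975

0.00975 kHz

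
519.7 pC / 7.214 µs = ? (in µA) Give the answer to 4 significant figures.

72.04 µA

(519.7 × 10⁻¹²) / (7.214 × 10⁻⁶) = 72.0405 × 10⁻⁶ A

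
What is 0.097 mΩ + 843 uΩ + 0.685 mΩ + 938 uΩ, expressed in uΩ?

In uΩ:
  0.097 mΩ = 0.097e3 uΩ = 97
  843 uΩ → 843
  0.685 mΩ = 0.685e3 uΩ = 685
  938 uΩ → 938
Sum: 97 + 843 + 685 + 938 = 2563

2563 uΩ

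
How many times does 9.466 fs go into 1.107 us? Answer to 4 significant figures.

(1.107 × 10⁻⁶) / (9.466 × 10⁻¹⁵) = 0.11694 × 10⁹

116900000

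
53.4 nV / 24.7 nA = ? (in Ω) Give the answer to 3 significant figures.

2.16 Ω

(53.4e-9) / (24.7e-9) = 2.1619 Ω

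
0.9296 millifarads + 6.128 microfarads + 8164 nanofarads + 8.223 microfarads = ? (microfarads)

952.115 microfarads

In microfarads:
  0.9296 millifarads = 0.9296 × 10³ microfarads = 929.6
  6.128 microfarads → 6.128
  8164 nanofarads = 8164 × 10⁻³ microfarads = 8.164
  8.223 microfarads → 8.223
Sum: 929.6 + 6.128 + 8.164 + 8.223 = 952.115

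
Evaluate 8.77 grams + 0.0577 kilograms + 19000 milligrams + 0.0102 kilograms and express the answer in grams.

In grams:
  8.77 grams → 8.77
  0.0577 kilograms = 0.0577e3 grams = 57.7
  19000 milligrams = 19000e-3 grams = 19
  0.0102 kilograms = 0.0102e3 grams = 10.2
Sum: 8.77 + 57.7 + 19 + 10.2 = 95.67

95.67 grams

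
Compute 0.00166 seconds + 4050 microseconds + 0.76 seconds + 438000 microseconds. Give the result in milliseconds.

1203.71 milliseconds

In milliseconds:
  0.00166 seconds = 0.00166 × 10^3 milliseconds = 1.66
  4050 microseconds = 4050 × 10^-3 milliseconds = 4.05
  0.76 seconds = 0.76 × 10^3 milliseconds = 760
  438000 microseconds = 438000 × 10^-3 milliseconds = 438
Sum: 1.66 + 4.05 + 760 + 438 = 1203.71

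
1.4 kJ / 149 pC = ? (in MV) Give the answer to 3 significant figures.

(1.4 × 10^3) / (149 × 10^-12) = 0.009396 × 10^15 V

9400000 MV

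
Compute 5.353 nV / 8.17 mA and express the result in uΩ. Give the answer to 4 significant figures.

0.6552 uΩ

(5.353e-9) / (8.17e-3) = 0.655202e-6 Ω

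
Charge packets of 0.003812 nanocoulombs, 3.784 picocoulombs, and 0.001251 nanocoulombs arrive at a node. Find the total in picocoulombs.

8.847 picocoulombs

In picocoulombs:
  0.003812 nanocoulombs = 0.003812 × 10³ picocoulombs = 3.812
  3.784 picocoulombs → 3.784
  0.001251 nanocoulombs = 0.001251 × 10³ picocoulombs = 1.251
Sum: 3.812 + 3.784 + 1.251 = 8.847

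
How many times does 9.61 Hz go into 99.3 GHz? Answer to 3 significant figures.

(99.3 × 10^9) / (9.61) = 10.33 × 10^9

10300000000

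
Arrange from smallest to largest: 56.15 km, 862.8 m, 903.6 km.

862.8 m < 56.15 km < 903.6 km

56.15 km = 56150 m
862.8 m = 862.8 m
903.6 km = 903600 m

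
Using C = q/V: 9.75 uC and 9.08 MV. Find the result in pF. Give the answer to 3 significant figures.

(9.75 × 10^-6) / (9.08 × 10^6) = 1.0738 × 10^-12 F

1.07 pF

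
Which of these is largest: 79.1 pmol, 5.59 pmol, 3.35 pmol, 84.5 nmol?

79.1 pmol = 0.0000000000791 mol
5.59 pmol = 0.00000000000559 mol
3.35 pmol = 0.00000000000335 mol
84.5 nmol = 0.0000000845 mol

84.5 nmol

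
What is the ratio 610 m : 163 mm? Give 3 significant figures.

(610) / (163 × 10^-3) = 3.742 × 10^3

3740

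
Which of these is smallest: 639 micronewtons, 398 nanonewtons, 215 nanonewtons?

639 micronewtons = 0.000639 newtons
398 nanonewtons = 0.000000398 newtons
215 nanonewtons = 0.000000215 newtons

215 nanonewtons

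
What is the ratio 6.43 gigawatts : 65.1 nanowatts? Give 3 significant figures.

(6.43 × 10⁹) / (65.1 × 10⁻⁹) = 0.09877 × 10¹⁸

98800000000000000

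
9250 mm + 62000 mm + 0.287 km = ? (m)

In m:
  9250 mm = 9250 × 10⁻³ m = 9.25
  62000 mm = 62000 × 10⁻³ m = 62
  0.287 km = 0.287 × 10³ m = 287
Sum: 9.25 + 62 + 287 = 358.25

358.25 m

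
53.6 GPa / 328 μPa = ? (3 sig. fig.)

(53.6e9) / (328e-6) = 0.1634e15

163000000000000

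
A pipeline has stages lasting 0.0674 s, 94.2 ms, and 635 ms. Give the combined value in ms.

796.6 ms

In ms:
  0.0674 s = 0.0674e3 ms = 67.4
  94.2 ms → 94.2
  635 ms → 635
Sum: 67.4 + 94.2 + 635 = 796.6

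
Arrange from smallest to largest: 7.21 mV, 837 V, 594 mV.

7.21 mV = 0.00721 V
837 V = 837 V
594 mV = 0.594 V

7.21 mV < 594 mV < 837 V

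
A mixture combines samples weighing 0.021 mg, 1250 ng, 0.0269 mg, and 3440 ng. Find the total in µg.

In µg:
  0.021 mg = 0.021e3 µg = 21
  1250 ng = 1250e-3 µg = 1.25
  0.0269 mg = 0.0269e3 µg = 26.9
  3440 ng = 3440e-3 µg = 3.44
Sum: 21 + 1.25 + 26.9 + 3.44 = 52.59

52.59 µg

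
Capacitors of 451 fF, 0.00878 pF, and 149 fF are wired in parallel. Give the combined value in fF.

In fF:
  451 fF → 451
  0.00878 pF = 0.00878 × 10^3 fF = 8.78
  149 fF → 149
Sum: 451 + 8.78 + 149 = 608.78

608.78 fF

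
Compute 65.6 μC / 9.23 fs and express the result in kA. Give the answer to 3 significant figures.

(65.6e-6) / (9.23e-15) = 7.1073e9 A

7110000 kA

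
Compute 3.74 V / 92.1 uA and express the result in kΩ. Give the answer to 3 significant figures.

(3.74) / (92.1 × 10⁻⁶) = 0.040608 × 10⁶ Ω

40.6 kΩ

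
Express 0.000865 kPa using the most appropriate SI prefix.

= 865e-3 Pa; 1e-3 is milli.

865 mPa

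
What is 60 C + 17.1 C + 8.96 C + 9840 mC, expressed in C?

95.9 C

In C:
  60 C → 60
  17.1 C → 17.1
  8.96 C → 8.96
  9840 mC = 9840e-3 C = 9.84
Sum: 60 + 17.1 + 8.96 + 9.84 = 95.9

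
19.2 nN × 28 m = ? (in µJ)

0.5376 µJ

19.2e-9 × 28 = 537.6e-9 J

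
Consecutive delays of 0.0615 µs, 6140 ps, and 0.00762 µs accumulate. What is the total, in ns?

75.26 ns

In ns:
  0.0615 µs = 0.0615 × 10^3 ns = 61.5
  6140 ps = 6140 × 10^-3 ns = 6.14
  0.00762 µs = 0.00762 × 10^3 ns = 7.62
Sum: 61.5 + 6.14 + 7.62 = 75.26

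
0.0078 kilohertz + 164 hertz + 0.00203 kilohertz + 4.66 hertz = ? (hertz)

In hertz:
  0.0078 kilohertz = 0.0078 × 10^3 hertz = 7.8
  164 hertz → 164
  0.00203 kilohertz = 0.00203 × 10^3 hertz = 2.03
  4.66 hertz → 4.66
Sum: 7.8 + 164 + 2.03 + 4.66 = 178.49

178.49 hertz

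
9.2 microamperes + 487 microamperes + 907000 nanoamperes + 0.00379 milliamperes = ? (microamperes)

1406.99 microamperes

In microamperes:
  9.2 microamperes → 9.2
  487 microamperes → 487
  907000 nanoamperes = 907000 × 10^-3 microamperes = 907
  0.00379 milliamperes = 0.00379 × 10^3 microamperes = 3.79
Sum: 9.2 + 487 + 907 + 3.79 = 1406.99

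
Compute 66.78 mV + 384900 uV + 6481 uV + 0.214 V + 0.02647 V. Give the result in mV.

698.631 mV

In mV:
  66.78 mV → 66.78
  384900 uV = 384900 × 10^-3 mV = 384.9
  6481 uV = 6481 × 10^-3 mV = 6.481
  0.214 V = 0.214 × 10^3 mV = 214
  0.02647 V = 0.02647 × 10^3 mV = 26.47
Sum: 66.78 + 384.9 + 6.481 + 214 + 26.47 = 698.631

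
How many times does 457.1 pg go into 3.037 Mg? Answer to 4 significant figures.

(3.037 × 10^6) / (457.1 × 10^-12) = 0.0066441 × 10^18

6644000000000000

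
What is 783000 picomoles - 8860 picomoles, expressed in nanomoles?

In nanomoles:
  783000 picomoles = 783000 × 10⁻³ nanomoles = 783
  8860 picomoles = 8860 × 10⁻³ nanomoles = 8.86
Difference: 783 - 8.86 = 774.14

774.14 nanomoles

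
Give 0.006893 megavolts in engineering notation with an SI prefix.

= 6.893e3 volts; 1e3 is kilo.

6.893 kilovolts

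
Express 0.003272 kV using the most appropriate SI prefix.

3.272 V

= 3.272 V; mantissa already in [1, 1000).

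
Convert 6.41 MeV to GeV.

mega = 10⁶, giga = 10⁹; factor is 10⁻³.
6.41 × 10⁻³ = 0.00641

0.00641 GeV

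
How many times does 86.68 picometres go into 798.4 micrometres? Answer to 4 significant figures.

(798.4 × 10⁻⁶) / (86.68 × 10⁻¹²) = 9.2109 × 10⁶

9211000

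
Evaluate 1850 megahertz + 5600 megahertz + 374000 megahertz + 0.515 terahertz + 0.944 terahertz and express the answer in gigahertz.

1840.45 gigahertz

In gigahertz:
  1850 megahertz = 1850 × 10^-3 gigahertz = 1.85
  5600 megahertz = 5600 × 10^-3 gigahertz = 5.6
  374000 megahertz = 374000 × 10^-3 gigahertz = 374
  0.515 terahertz = 0.515 × 10^3 gigahertz = 515
  0.944 terahertz = 0.944 × 10^3 gigahertz = 944
Sum: 1.85 + 5.6 + 374 + 515 + 944 = 1840.45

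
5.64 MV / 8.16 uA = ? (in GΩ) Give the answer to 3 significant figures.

(5.64 × 10^6) / (8.16 × 10^-6) = 0.69118 × 10^12 Ω

691 GΩ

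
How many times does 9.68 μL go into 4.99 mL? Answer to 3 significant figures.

(4.99 × 10^-3) / (9.68 × 10^-6) = 0.5155 × 10^3

515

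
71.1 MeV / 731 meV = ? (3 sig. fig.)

(71.1 × 10⁶) / (731 × 10⁻³) = 0.09726 × 10⁹

97300000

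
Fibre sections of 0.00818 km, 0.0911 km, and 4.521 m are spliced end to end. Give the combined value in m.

In m:
  0.00818 km = 0.00818e3 m = 8.18
  0.0911 km = 0.0911e3 m = 91.1
  4.521 m → 4.521
Sum: 8.18 + 91.1 + 4.521 = 103.801

103.801 m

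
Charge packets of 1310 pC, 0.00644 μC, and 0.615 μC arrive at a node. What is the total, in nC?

In nC:
  1310 pC = 1310e-3 nC = 1.31
  0.00644 μC = 0.00644e3 nC = 6.44
  0.615 μC = 0.615e3 nC = 615
Sum: 1.31 + 6.44 + 615 = 622.75

622.75 nC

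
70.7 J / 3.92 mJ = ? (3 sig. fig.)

(70.7) / (3.92 × 10^-3) = 18.04 × 10^3

18000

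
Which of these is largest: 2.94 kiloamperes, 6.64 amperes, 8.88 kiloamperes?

2.94 kiloamperes = 2940 amperes
6.64 amperes = 6.64 amperes
8.88 kiloamperes = 8880 amperes

8.88 kiloamperes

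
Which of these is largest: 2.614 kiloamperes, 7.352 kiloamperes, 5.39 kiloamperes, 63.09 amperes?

2.614 kiloamperes = 2614 amperes
7.352 kiloamperes = 7352 amperes
5.39 kiloamperes = 5390 amperes
63.09 amperes = 63.09 amperes

7.352 kiloamperes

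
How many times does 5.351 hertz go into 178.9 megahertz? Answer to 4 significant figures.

33430000

(178.9 × 10^6) / (5.351) = 33.433 × 10^6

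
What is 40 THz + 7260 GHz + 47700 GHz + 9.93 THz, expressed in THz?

104.89 THz

In THz:
  40 THz → 40
  7260 GHz = 7260 × 10^-3 THz = 7.26
  47700 GHz = 47700 × 10^-3 THz = 47.7
  9.93 THz → 9.93
Sum: 40 + 7.26 + 47.7 + 9.93 = 104.89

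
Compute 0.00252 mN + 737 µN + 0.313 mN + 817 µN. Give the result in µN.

1869.52 µN

In µN:
  0.00252 mN = 0.00252e3 µN = 2.52
  737 µN → 737
  0.313 mN = 0.313e3 µN = 313
  817 µN → 817
Sum: 2.52 + 737 + 313 + 817 = 1869.52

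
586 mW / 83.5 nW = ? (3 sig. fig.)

7020000

(586 × 10⁻³) / (83.5 × 10⁻⁹) = 7.018 × 10⁶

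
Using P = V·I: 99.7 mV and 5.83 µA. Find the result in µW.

99.7e-3 × 5.83e-6 = 581.251e-9 W

0.581251 µW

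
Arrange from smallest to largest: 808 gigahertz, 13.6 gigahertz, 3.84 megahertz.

808 gigahertz = 808000000000 hertz
13.6 gigahertz = 13600000000 hertz
3.84 megahertz = 3840000 hertz

3.84 megahertz < 13.6 gigahertz < 808 gigahertz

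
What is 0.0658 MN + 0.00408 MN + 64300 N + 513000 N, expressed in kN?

In kN:
  0.0658 MN = 0.0658e3 kN = 65.8
  0.00408 MN = 0.00408e3 kN = 4.08
  64300 N = 64300e-3 kN = 64.3
  513000 N = 513000e-3 kN = 513
Sum: 65.8 + 4.08 + 64.3 + 513 = 647.18

647.18 kN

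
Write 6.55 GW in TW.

0.00655 TW

giga = 1e9, tera = 1e12; factor is 1e-3.
6.55 × 1e-3 = 0.00655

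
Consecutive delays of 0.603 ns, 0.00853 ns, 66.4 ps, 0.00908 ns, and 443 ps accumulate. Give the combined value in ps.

In ps:
  0.603 ns = 0.603 × 10³ ps = 603
  0.00853 ns = 0.00853 × 10³ ps = 8.53
  66.4 ps → 66.4
  0.00908 ns = 0.00908 × 10³ ps = 9.08
  443 ps → 443
Sum: 603 + 8.53 + 66.4 + 9.08 + 443 = 1130.01

1130.01 ps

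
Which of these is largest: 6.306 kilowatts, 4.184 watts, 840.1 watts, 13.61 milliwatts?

6.306 kilowatts

6.306 kilowatts = 6306 watts
4.184 watts = 4.184 watts
840.1 watts = 840.1 watts
13.61 milliwatts = 0.01361 watts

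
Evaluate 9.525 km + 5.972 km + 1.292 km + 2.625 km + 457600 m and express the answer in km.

In km:
  9.525 km → 9.525
  5.972 km → 5.972
  1.292 km → 1.292
  2.625 km → 2.625
  457600 m = 457600 × 10⁻³ km = 457.6
Sum: 9.525 + 5.972 + 1.292 + 2.625 + 457.6 = 477.014

477.014 km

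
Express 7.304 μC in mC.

micro = 10⁻⁶, milli = 10⁻³; factor is 10⁻³.
7.304 × 10⁻³ = 0.007304

0.007304 mC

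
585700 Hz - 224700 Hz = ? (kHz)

361 kHz

In kHz:
  585700 Hz = 585700e-3 kHz = 585.7
  224700 Hz = 224700e-3 kHz = 224.7
Difference: 585.7 - 224.7 = 361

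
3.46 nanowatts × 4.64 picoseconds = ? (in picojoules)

0.0000000160544 picojoules

3.46 × 10⁻⁹ × 4.64 × 10⁻¹² = 16.0544 × 10⁻²¹ J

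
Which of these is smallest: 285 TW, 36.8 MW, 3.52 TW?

36.8 MW

285 TW = 285000000000000 W
36.8 MW = 36800000 W
3.52 TW = 3520000000000 W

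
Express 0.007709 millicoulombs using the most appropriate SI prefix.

7.709 microcoulombs

= 7.709 × 10^-6 coulombs; 10^-6 is micro.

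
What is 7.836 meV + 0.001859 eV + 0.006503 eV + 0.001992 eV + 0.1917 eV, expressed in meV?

In meV:
  7.836 meV → 7.836
  0.001859 eV = 0.001859 × 10^3 meV = 1.859
  0.006503 eV = 0.006503 × 10^3 meV = 6.503
  0.001992 eV = 0.001992 × 10^3 meV = 1.992
  0.1917 eV = 0.1917 × 10^3 meV = 191.7
Sum: 7.836 + 1.859 + 6.503 + 1.992 + 191.7 = 209.89

209.89 meV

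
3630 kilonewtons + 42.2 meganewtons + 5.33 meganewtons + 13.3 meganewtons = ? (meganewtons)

64.46 meganewtons

In meganewtons:
  3630 kilonewtons = 3630 × 10^-3 meganewtons = 3.63
  42.2 meganewtons → 42.2
  5.33 meganewtons → 5.33
  13.3 meganewtons → 13.3
Sum: 3.63 + 42.2 + 5.33 + 13.3 = 64.46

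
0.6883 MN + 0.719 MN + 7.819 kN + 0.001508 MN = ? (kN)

1416.627 kN

In kN:
  0.6883 MN = 0.6883e3 kN = 688.3
  0.719 MN = 0.719e3 kN = 719
  7.819 kN → 7.819
  0.001508 MN = 0.001508e3 kN = 1.508
Sum: 688.3 + 719 + 7.819 + 1.508 = 1416.627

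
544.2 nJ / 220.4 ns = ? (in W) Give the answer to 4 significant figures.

2.469 W

(544.2 × 10⁻⁹) / (220.4 × 10⁻⁹) = 2.46915 W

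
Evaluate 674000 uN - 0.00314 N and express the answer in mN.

In mN:
  674000 uN = 674000 × 10⁻³ mN = 674
  0.00314 N = 0.00314 × 10³ mN = 3.14
Difference: 674 - 3.14 = 670.86

670.86 mN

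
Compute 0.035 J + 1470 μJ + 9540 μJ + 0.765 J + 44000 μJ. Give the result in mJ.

In mJ:
  0.035 J = 0.035e3 mJ = 35
  1470 μJ = 1470e-3 mJ = 1.47
  9540 μJ = 9540e-3 mJ = 9.54
  0.765 J = 0.765e3 mJ = 765
  44000 μJ = 44000e-3 mJ = 44
Sum: 35 + 1.47 + 9.54 + 765 + 44 = 855.01

855.01 mJ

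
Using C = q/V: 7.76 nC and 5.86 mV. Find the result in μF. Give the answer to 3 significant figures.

1.32 μF

(7.76 × 10^-9) / (5.86 × 10^-3) = 1.3242 × 10^-6 F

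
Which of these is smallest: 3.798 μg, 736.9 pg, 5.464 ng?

736.9 pg

3.798 μg = 0.000003798 g
736.9 pg = 0.0000000007369 g
5.464 ng = 0.000000005464 g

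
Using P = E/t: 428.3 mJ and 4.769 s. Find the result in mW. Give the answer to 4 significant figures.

(428.3 × 10^-3) / (4.769) = 89.8092 × 10^-3 W

89.81 mW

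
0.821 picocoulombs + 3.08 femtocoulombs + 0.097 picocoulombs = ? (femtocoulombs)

In femtocoulombs:
  0.821 picocoulombs = 0.821 × 10^3 femtocoulombs = 821
  3.08 femtocoulombs → 3.08
  0.097 picocoulombs = 0.097 × 10^3 femtocoulombs = 97
Sum: 821 + 3.08 + 97 = 921.08

921.08 femtocoulombs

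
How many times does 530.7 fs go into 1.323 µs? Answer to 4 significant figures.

2493000

(1.323e-6) / (530.7e-15) = 0.0024929e9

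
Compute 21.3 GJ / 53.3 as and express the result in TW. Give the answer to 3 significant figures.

(21.3 × 10⁹) / (53.3 × 10⁻¹⁸) = 0.39962 × 10²⁷ W

400000000000000 TW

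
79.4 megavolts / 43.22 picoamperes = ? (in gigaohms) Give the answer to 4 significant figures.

(79.4e6) / (43.22e-12) = 1.83711e18 Ω

1837000000 gigaohms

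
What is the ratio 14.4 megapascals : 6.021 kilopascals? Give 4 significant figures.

2392

(14.4 × 10^6) / (6.021 × 10^3) = 2.3916 × 10^3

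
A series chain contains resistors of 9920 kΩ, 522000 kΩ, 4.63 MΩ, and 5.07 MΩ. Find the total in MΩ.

541.62 MΩ

In MΩ:
  9920 kΩ = 9920e-3 MΩ = 9.92
  522000 kΩ = 522000e-3 MΩ = 522
  4.63 MΩ → 4.63
  5.07 MΩ → 5.07
Sum: 9.92 + 522 + 4.63 + 5.07 = 541.62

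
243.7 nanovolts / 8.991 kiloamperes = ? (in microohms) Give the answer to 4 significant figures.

0.00002710 microohms

(243.7 × 10^-9) / (8.991 × 10^3) = 27.1049 × 10^-12 Ω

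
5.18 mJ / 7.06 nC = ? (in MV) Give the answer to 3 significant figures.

(5.18 × 10^-3) / (7.06 × 10^-9) = 0.73371 × 10^6 V

0.734 MV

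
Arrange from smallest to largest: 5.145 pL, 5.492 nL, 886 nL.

5.145 pL = 0.000000000005145 L
5.492 nL = 0.000000005492 L
886 nL = 0.000000886 L

5.145 pL < 5.492 nL < 886 nL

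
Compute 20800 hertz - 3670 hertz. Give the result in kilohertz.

17.13 kilohertz

In kilohertz:
  20800 hertz = 20800e-3 kilohertz = 20.8
  3670 hertz = 3670e-3 kilohertz = 3.67
Difference: 20.8 - 3.67 = 17.13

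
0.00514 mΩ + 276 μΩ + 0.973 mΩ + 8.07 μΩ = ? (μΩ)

1262.21 μΩ

In μΩ:
  0.00514 mΩ = 0.00514 × 10³ μΩ = 5.14
  276 μΩ → 276
  0.973 mΩ = 0.973 × 10³ μΩ = 973
  8.07 μΩ → 8.07
Sum: 5.14 + 276 + 973 + 8.07 = 1262.21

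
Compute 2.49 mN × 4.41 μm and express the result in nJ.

2.49 × 10⁻³ × 4.41 × 10⁻⁶ = 10.9809 × 10⁻⁹ J

10.9809 nJ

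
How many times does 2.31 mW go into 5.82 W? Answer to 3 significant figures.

2520

(5.82) / (2.31e-3) = 2.519e3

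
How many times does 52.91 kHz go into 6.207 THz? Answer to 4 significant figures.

(6.207 × 10¹²) / (52.91 × 10³) = 0.11731 × 10⁹

117300000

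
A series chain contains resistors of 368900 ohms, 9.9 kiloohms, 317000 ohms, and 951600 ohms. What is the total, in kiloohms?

In kiloohms:
  368900 ohms = 368900 × 10⁻³ kiloohms = 368.9
  9.9 kiloohms → 9.9
  317000 ohms = 317000 × 10⁻³ kiloohms = 317
  951600 ohms = 951600 × 10⁻³ kiloohms = 951.6
Sum: 368.9 + 9.9 + 317 + 951.6 = 1647.4

1647.4 kiloohms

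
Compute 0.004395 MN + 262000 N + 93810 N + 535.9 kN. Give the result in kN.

In kN:
  0.004395 MN = 0.004395e3 kN = 4.395
  262000 N = 262000e-3 kN = 262
  93810 N = 93810e-3 kN = 93.81
  535.9 kN → 535.9
Sum: 4.395 + 262 + 93.81 + 535.9 = 896.105

896.105 kN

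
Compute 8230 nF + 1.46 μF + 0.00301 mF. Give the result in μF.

12.7 μF

In μF:
  8230 nF = 8230 × 10^-3 μF = 8.23
  1.46 μF → 1.46
  0.00301 mF = 0.00301 × 10^3 μF = 3.01
Sum: 8.23 + 1.46 + 3.01 = 12.7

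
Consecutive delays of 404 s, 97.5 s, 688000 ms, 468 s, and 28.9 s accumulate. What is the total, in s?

1686.4 s

In s:
  404 s → 404
  97.5 s → 97.5
  688000 ms = 688000 × 10^-3 s = 688
  468 s → 468
  28.9 s → 28.9
Sum: 404 + 97.5 + 688 + 468 + 28.9 = 1686.4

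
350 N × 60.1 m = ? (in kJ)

21.035 kJ

350 × 60.1 = 21035 J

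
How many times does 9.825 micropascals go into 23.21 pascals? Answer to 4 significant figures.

2362000

(23.21) / (9.825e-6) = 2.3623e6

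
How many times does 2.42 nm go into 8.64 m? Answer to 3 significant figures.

(8.64) / (2.42 × 10⁻⁹) = 3.57 × 10⁹

3570000000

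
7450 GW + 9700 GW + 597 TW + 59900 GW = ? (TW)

674.05 TW

In TW:
  7450 GW = 7450 × 10⁻³ TW = 7.45
  9700 GW = 9700 × 10⁻³ TW = 9.7
  597 TW → 597
  59900 GW = 59900 × 10⁻³ TW = 59.9
Sum: 7.45 + 9.7 + 597 + 59.9 = 674.05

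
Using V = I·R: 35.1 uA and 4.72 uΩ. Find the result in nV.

0.165672 nV

35.1 × 10^-6 × 4.72 × 10^-6 = 165.672 × 10^-12 V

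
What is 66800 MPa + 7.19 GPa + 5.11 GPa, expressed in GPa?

In GPa:
  66800 MPa = 66800e-3 GPa = 66.8
  7.19 GPa → 7.19
  5.11 GPa → 5.11
Sum: 66.8 + 7.19 + 5.11 = 79.1

79.1 GPa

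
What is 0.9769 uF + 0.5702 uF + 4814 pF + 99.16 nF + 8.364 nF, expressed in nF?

1659.438 nF

In nF:
  0.9769 uF = 0.9769e3 nF = 976.9
  0.5702 uF = 0.5702e3 nF = 570.2
  4814 pF = 4814e-3 nF = 4.814
  99.16 nF → 99.16
  8.364 nF → 8.364
Sum: 976.9 + 570.2 + 4.814 + 99.16 + 8.364 = 1659.438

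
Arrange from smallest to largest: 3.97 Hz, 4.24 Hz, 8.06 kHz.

3.97 Hz < 4.24 Hz < 8.06 kHz

3.97 Hz = 3.97 Hz
4.24 Hz = 4.24 Hz
8.06 kHz = 8060 Hz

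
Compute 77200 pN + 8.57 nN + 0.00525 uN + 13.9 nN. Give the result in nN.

104.92 nN

In nN:
  77200 pN = 77200e-3 nN = 77.2
  8.57 nN → 8.57
  0.00525 uN = 0.00525e3 nN = 5.25
  13.9 nN → 13.9
Sum: 77.2 + 8.57 + 5.25 + 13.9 = 104.92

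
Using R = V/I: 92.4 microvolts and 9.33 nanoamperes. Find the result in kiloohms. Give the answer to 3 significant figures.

(92.4 × 10^-6) / (9.33 × 10^-9) = 9.9035 × 10^3 Ω

9.90 kiloohms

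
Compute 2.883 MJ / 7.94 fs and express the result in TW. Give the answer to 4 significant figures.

(2.883 × 10⁶) / (7.94 × 10⁻¹⁵) = 0.363098 × 10²¹ W

363100000 TW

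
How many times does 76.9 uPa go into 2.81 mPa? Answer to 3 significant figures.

(2.81 × 10^-3) / (76.9 × 10^-6) = 0.03654 × 10^3

36.5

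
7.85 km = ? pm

7850000000000000 pm

kilo = 1e3, pico = 1e-12; factor is 1e15.
7.85 × 1e15 = 7850000000000000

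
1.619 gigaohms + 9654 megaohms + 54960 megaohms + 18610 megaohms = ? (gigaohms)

In gigaohms:
  1.619 gigaohms → 1.619
  9654 megaohms = 9654 × 10⁻³ gigaohms = 9.654
  54960 megaohms = 54960 × 10⁻³ gigaohms = 54.96
  18610 megaohms = 18610 × 10⁻³ gigaohms = 18.61
Sum: 1.619 + 9.654 + 54.96 + 18.61 = 84.843

84.843 gigaohms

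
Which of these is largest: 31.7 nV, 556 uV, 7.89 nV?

31.7 nV = 0.0000000317 V
556 uV = 0.000556 V
7.89 nV = 0.00000000789 V

556 uV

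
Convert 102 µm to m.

0.000102 m

micro = 1e-6, (no prefix) = 1e0; factor is 1e-6.
102 × 1e-6 = 0.000102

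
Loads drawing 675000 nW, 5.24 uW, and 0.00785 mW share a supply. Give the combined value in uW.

688.09 uW

In uW:
  675000 nW = 675000 × 10^-3 uW = 675
  5.24 uW → 5.24
  0.00785 mW = 0.00785 × 10^3 uW = 7.85
Sum: 675 + 5.24 + 7.85 = 688.09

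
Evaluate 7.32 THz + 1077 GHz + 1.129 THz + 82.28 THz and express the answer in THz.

In THz:
  7.32 THz → 7.32
  1077 GHz = 1077e-3 THz = 1.077
  1.129 THz → 1.129
  82.28 THz → 82.28
Sum: 7.32 + 1.077 + 1.129 + 82.28 = 91.806

91.806 THz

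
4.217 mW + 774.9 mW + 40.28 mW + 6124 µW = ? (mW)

In mW:
  4.217 mW → 4.217
  774.9 mW → 774.9
  40.28 mW → 40.28
  6124 µW = 6124e-3 mW = 6.124
Sum: 4.217 + 774.9 + 40.28 + 6.124 = 825.521

825.521 mW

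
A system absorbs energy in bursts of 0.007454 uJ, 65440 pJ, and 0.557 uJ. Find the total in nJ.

In nJ:
  0.007454 uJ = 0.007454 × 10³ nJ = 7.454
  65440 pJ = 65440 × 10⁻³ nJ = 65.44
  0.557 uJ = 0.557 × 10³ nJ = 557
Sum: 7.454 + 65.44 + 557 = 629.894

629.894 nJ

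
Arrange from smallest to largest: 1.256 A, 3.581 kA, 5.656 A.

1.256 A = 1.256 A
3.581 kA = 3581 A
5.656 A = 5.656 A

1.256 A < 5.656 A < 3.581 kA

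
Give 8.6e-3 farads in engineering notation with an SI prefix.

8.6 millifarads

= 8.6e-3 farads; 1e-3 is milli.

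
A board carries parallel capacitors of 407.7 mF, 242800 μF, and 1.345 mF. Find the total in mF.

In mF:
  407.7 mF → 407.7
  242800 μF = 242800 × 10⁻³ mF = 242.8
  1.345 mF → 1.345
Sum: 407.7 + 242.8 + 1.345 = 651.845

651.845 mF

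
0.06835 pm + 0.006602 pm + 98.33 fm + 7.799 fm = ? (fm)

181.081 fm

In fm:
  0.06835 pm = 0.06835 × 10³ fm = 68.35
  0.006602 pm = 0.006602 × 10³ fm = 6.602
  98.33 fm → 98.33
  7.799 fm → 7.799
Sum: 68.35 + 6.602 + 98.33 + 7.799 = 181.081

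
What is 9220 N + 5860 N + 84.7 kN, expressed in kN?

In kN:
  9220 N = 9220e-3 kN = 9.22
  5860 N = 5860e-3 kN = 5.86
  84.7 kN → 84.7
Sum: 9.22 + 5.86 + 84.7 = 99.78

99.78 kN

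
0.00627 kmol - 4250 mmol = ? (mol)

In mol:
  0.00627 kmol = 0.00627 × 10^3 mol = 6.27
  4250 mmol = 4250 × 10^-3 mol = 4.25
Difference: 6.27 - 4.25 = 2.02

2.02 mol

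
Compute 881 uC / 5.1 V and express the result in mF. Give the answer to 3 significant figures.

(881 × 10⁻⁶) / (5.1) = 172.75 × 10⁻⁶ F

0.173 mF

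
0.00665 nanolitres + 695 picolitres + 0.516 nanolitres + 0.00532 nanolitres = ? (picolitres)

1222.97 picolitres

In picolitres:
  0.00665 nanolitres = 0.00665 × 10^3 picolitres = 6.65
  695 picolitres → 695
  0.516 nanolitres = 0.516 × 10^3 picolitres = 516
  0.00532 nanolitres = 0.00532 × 10^3 picolitres = 5.32
Sum: 6.65 + 695 + 516 + 5.32 = 1222.97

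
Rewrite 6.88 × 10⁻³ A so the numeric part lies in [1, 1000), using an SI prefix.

= 6.88 × 10⁻³ A; 10⁻³ is milli.

6.88 mA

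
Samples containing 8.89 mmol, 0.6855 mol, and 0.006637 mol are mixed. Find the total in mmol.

701.027 mmol

In mmol:
  8.89 mmol → 8.89
  0.6855 mol = 0.6855e3 mmol = 685.5
  0.006637 mol = 0.006637e3 mmol = 6.637
Sum: 8.89 + 685.5 + 6.637 = 701.027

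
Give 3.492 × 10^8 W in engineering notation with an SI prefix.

349.2 MW

= 349.2 × 10^6 W; 10^6 is mega.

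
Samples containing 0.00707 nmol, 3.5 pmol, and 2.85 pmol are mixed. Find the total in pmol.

In pmol:
  0.00707 nmol = 0.00707 × 10³ pmol = 7.07
  3.5 pmol → 3.5
  2.85 pmol → 2.85
Sum: 7.07 + 3.5 + 2.85 = 13.42

13.42 pmol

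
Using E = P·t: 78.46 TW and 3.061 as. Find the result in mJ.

78.46 × 10¹² × 3.061 × 10⁻¹⁸ = 240.16606 × 10⁻⁶ J

0.24016606 mJ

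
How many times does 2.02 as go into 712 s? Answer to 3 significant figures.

(712) / (2.02e-18) = 352.5e18

352000000000000000000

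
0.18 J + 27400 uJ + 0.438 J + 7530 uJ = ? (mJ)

In mJ:
  0.18 J = 0.18e3 mJ = 180
  27400 uJ = 27400e-3 mJ = 27.4
  0.438 J = 0.438e3 mJ = 438
  7530 uJ = 7530e-3 mJ = 7.53
Sum: 180 + 27.4 + 438 + 7.53 = 652.93

652.93 mJ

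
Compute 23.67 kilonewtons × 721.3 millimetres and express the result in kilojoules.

23.67 × 10³ × 721.3 × 10⁻³ = 17073.171 J

17.073171 kilojoules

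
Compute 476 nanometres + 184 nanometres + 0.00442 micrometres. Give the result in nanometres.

In nanometres:
  476 nanometres → 476
  184 nanometres → 184
  0.00442 micrometres = 0.00442 × 10³ nanometres = 4.42
Sum: 476 + 184 + 4.42 = 664.42

664.42 nanometres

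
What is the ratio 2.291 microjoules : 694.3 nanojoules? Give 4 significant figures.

3.300

(2.291 × 10⁻⁶) / (694.3 × 10⁻⁹) = 0.0032997 × 10³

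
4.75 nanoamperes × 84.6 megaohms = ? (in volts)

0.40185 volts

4.75e-9 × 84.6e6 = 401.85e-3 V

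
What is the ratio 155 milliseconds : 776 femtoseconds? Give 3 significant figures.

(155 × 10^-3) / (776 × 10^-15) = 0.1997 × 10^12

200000000000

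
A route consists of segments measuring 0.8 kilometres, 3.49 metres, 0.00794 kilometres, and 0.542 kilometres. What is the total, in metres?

In metres:
  0.8 kilometres = 0.8 × 10^3 metres = 800
  3.49 metres → 3.49
  0.00794 kilometres = 0.00794 × 10^3 metres = 7.94
  0.542 kilometres = 0.542 × 10^3 metres = 542
Sum: 800 + 3.49 + 7.94 + 542 = 1353.43

1353.43 metres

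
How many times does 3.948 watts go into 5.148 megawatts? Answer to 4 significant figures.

(5.148e6) / (3.948) = 1.304e6

1304000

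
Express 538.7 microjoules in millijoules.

micro = 10⁻⁶, milli = 10⁻³; factor is 10⁻³.
538.7 × 10⁻³ = 0.5387

0.5387 millijoules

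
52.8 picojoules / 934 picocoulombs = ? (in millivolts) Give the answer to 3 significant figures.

56.5 millivolts

(52.8 × 10⁻¹²) / (934 × 10⁻¹²) = 0.056531 V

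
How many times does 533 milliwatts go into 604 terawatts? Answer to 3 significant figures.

1130000000000000

(604 × 10¹²) / (533 × 10⁻³) = 1.133 × 10¹⁵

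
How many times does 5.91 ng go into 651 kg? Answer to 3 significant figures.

110000000000000

(651 × 10³) / (5.91 × 10⁻⁹) = 110.2 × 10¹²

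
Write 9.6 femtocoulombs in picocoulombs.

0.0096 picocoulombs

femto = 10^-15, pico = 10^-12; factor is 10^-3.
9.6 × 10^-3 = 0.0096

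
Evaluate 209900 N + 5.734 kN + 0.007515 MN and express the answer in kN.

223.149 kN

In kN:
  209900 N = 209900 × 10^-3 kN = 209.9
  5.734 kN → 5.734
  0.007515 MN = 0.007515 × 10^3 kN = 7.515
Sum: 209.9 + 5.734 + 7.515 = 223.149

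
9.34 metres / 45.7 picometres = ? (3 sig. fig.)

(9.34) / (45.7 × 10⁻¹²) = 0.2044 × 10¹²

204000000000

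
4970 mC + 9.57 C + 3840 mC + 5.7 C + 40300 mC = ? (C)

64.38 C

In C:
  4970 mC = 4970 × 10^-3 C = 4.97
  9.57 C → 9.57
  3840 mC = 3840 × 10^-3 C = 3.84
  5.7 C → 5.7
  40300 mC = 40300 × 10^-3 C = 40.3
Sum: 4.97 + 9.57 + 3.84 + 5.7 + 40.3 = 64.38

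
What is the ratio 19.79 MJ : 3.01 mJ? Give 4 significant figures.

(19.79 × 10⁶) / (3.01 × 10⁻³) = 6.5748 × 10⁹

6575000000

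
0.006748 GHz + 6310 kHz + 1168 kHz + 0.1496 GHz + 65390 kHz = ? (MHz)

229.216 MHz

In MHz:
  0.006748 GHz = 0.006748 × 10³ MHz = 6.748
  6310 kHz = 6310 × 10⁻³ MHz = 6.31
  1168 kHz = 1168 × 10⁻³ MHz = 1.168
  0.1496 GHz = 0.1496 × 10³ MHz = 149.6
  65390 kHz = 65390 × 10⁻³ MHz = 65.39
Sum: 6.748 + 6.31 + 1.168 + 149.6 + 65.39 = 229.216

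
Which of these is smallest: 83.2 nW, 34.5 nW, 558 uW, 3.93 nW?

3.93 nW

83.2 nW = 0.0000000832 W
34.5 nW = 0.0000000345 W
558 uW = 0.000558 W
3.93 nW = 0.00000000393 W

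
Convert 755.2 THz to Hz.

tera = 10¹², (no prefix) = 10⁰; factor is 10¹².
755.2 × 10¹² = 755200000000000

755200000000000 Hz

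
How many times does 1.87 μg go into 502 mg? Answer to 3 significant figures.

268000

(502 × 10^-3) / (1.87 × 10^-6) = 268.4 × 10^3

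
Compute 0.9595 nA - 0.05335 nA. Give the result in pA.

906.15 pA

In pA:
  0.9595 nA = 0.9595 × 10³ pA = 959.5
  0.05335 nA = 0.05335 × 10³ pA = 53.35
Difference: 959.5 - 53.35 = 906.15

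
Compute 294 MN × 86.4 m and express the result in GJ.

294 × 10⁶ × 86.4 = 25401.6 × 10⁶ J

25.4016 GJ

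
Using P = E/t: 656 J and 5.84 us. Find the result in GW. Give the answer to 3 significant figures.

(656) / (5.84e-6) = 112.33e6 W

0.112 GW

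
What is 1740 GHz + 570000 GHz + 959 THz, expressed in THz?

1530.74 THz

In THz:
  1740 GHz = 1740 × 10⁻³ THz = 1.74
  570000 GHz = 570000 × 10⁻³ THz = 570
  959 THz → 959
Sum: 1.74 + 570 + 959 = 1530.74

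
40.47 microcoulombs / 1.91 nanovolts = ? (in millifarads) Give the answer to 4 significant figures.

21190000 millifarads

(40.47 × 10^-6) / (1.91 × 10^-9) = 21.1885 × 10^3 F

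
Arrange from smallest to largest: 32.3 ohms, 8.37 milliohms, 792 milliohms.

32.3 ohms = 32.3 ohms
8.37 milliohms = 0.00837 ohms
792 milliohms = 0.792 ohms

8.37 milliohms < 792 milliohms < 32.3 ohms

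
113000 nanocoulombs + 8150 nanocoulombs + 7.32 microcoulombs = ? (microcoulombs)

128.47 microcoulombs

In microcoulombs:
  113000 nanocoulombs = 113000e-3 microcoulombs = 113
  8150 nanocoulombs = 8150e-3 microcoulombs = 8.15
  7.32 microcoulombs → 7.32
Sum: 113 + 8.15 + 7.32 = 128.47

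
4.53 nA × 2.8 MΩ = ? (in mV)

12.684 mV

4.53 × 10⁻⁹ × 2.8 × 10⁶ = 12.684 × 10⁻³ V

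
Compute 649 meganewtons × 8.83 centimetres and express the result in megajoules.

649 × 10⁶ × 8.83 × 10⁻² = 5730.67 × 10⁴ J

57.3067 megajoules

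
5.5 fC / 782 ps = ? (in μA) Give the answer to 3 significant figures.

7.03 μA

(5.5 × 10⁻¹⁵) / (782 × 10⁻¹²) = 0.0070332 × 10⁻³ A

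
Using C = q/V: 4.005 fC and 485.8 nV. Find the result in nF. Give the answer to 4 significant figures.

8.244 nF

(4.005e-15) / (485.8e-9) = 0.00824413e-6 F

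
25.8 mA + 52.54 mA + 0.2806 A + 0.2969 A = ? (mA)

655.84 mA

In mA:
  25.8 mA → 25.8
  52.54 mA → 52.54
  0.2806 A = 0.2806 × 10³ mA = 280.6
  0.2969 A = 0.2969 × 10³ mA = 296.9
Sum: 25.8 + 52.54 + 280.6 + 296.9 = 655.84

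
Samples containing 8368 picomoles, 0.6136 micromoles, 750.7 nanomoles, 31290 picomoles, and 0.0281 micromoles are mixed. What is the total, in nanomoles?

In nanomoles:
  8368 picomoles = 8368 × 10^-3 nanomoles = 8.368
  0.6136 micromoles = 0.6136 × 10^3 nanomoles = 613.6
  750.7 nanomoles → 750.7
  31290 picomoles = 31290 × 10^-3 nanomoles = 31.29
  0.0281 micromoles = 0.0281 × 10^3 nanomoles = 28.1
Sum: 8.368 + 613.6 + 750.7 + 31.29 + 28.1 = 1432.058

1432.058 nanomoles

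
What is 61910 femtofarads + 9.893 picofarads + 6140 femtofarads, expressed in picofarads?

In picofarads:
  61910 femtofarads = 61910 × 10⁻³ picofarads = 61.91
  9.893 picofarads → 9.893
  6140 femtofarads = 6140 × 10⁻³ picofarads = 6.14
Sum: 61.91 + 9.893 + 6.14 = 77.943

77.943 picofarads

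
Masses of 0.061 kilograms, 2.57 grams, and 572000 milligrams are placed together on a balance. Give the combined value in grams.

In grams:
  0.061 kilograms = 0.061e3 grams = 61
  2.57 grams → 2.57
  572000 milligrams = 572000e-3 grams = 572
Sum: 61 + 2.57 + 572 = 635.57

635.57 grams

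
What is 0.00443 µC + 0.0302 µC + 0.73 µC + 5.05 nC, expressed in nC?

769.68 nC

In nC:
  0.00443 µC = 0.00443 × 10³ nC = 4.43
  0.0302 µC = 0.0302 × 10³ nC = 30.2
  0.73 µC = 0.73 × 10³ nC = 730
  5.05 nC → 5.05
Sum: 4.43 + 30.2 + 730 + 5.05 = 769.68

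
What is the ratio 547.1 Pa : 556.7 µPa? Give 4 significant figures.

(547.1) / (556.7 × 10⁻⁶) = 0.98276 × 10⁶

982800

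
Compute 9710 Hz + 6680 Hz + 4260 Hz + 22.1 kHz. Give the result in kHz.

In kHz:
  9710 Hz = 9710e-3 kHz = 9.71
  6680 Hz = 6680e-3 kHz = 6.68
  4260 Hz = 4260e-3 kHz = 4.26
  22.1 kHz → 22.1
Sum: 9.71 + 6.68 + 4.26 + 22.1 = 42.75

42.75 kHz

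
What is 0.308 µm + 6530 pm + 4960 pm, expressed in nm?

319.49 nm

In nm:
  0.308 µm = 0.308 × 10^3 nm = 308
  6530 pm = 6530 × 10^-3 nm = 6.53
  4960 pm = 4960 × 10^-3 nm = 4.96
Sum: 308 + 6.53 + 4.96 = 319.49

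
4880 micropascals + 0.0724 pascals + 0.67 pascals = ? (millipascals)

In millipascals:
  4880 micropascals = 4880 × 10^-3 millipascals = 4.88
  0.0724 pascals = 0.0724 × 10^3 millipascals = 72.4
  0.67 pascals = 0.67 × 10^3 millipascals = 670
Sum: 4.88 + 72.4 + 670 = 747.28

747.28 millipascals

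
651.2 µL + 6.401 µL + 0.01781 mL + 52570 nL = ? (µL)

In µL:
  651.2 µL → 651.2
  6.401 µL → 6.401
  0.01781 mL = 0.01781 × 10^3 µL = 17.81
  52570 nL = 52570 × 10^-3 µL = 52.57
Sum: 651.2 + 6.401 + 17.81 + 52.57 = 727.981

727.981 µL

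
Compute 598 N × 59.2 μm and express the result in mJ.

598 × 59.2e-6 = 35401.6e-6 J

35.4016 mJ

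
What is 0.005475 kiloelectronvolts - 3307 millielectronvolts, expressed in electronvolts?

In electronvolts:
  0.005475 kiloelectronvolts = 0.005475 × 10³ electronvolts = 5.475
  3307 millielectronvolts = 3307 × 10⁻³ electronvolts = 3.307
Difference: 5.475 - 3.307 = 2.168

2.168 electronvolts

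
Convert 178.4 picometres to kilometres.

pico = 10^-12, kilo = 10^3; factor is 10^-15.
178.4 × 10^-15 = 0.0000000000001784

0.0000000000001784 kilometres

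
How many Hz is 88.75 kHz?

88750 Hz

kilo = 10^3, (no prefix) = 10^0; factor is 10^3.
88.75 × 10^3 = 88750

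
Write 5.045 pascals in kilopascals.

0.005045 kilopascals

(no prefix) = 1e0, kilo = 1e3; factor is 1e-3.
5.045 × 1e-3 = 0.005045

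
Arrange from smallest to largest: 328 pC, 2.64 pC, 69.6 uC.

2.64 pC < 328 pC < 69.6 uC

328 pC = 0.000000000328 C
2.64 pC = 0.00000000000264 C
69.6 uC = 0.0000696 C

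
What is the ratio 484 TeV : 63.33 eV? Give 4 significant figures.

7643000000000

(484 × 10¹²) / (63.33) = 7.6425 × 10¹²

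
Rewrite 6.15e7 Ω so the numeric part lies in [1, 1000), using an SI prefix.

61.5 MΩ

= 61.5e6 Ω; 1e6 is mega.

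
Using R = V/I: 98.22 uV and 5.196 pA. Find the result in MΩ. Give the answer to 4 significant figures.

18.90 MΩ

(98.22 × 10^-6) / (5.196 × 10^-12) = 18.903 × 10^6 Ω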